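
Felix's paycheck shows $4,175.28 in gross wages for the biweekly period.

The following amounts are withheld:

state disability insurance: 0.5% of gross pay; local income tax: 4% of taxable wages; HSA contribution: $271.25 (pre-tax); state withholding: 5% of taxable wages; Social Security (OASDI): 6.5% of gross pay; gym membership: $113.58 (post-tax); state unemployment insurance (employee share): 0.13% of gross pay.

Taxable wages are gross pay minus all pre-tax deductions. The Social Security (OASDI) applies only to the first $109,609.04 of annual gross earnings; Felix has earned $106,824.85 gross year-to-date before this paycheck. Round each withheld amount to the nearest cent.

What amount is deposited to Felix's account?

$3,231.81

HSA contribution: $271.25
Taxable wages = $4,175.28 − $271.25 = $3,904.03
Local income tax: $3,904.03 × 0.04 = $156.16
State withholding: $3,904.03 × 0.05 = $195.20
State unemployment insurance (employee share): $4,175.28 × 0.0013 = $5.43
Social Security (OASDI): only $109,609.04 − $106,824.85 = $2,784.19 of this check is subject → $2,784.19 × 0.065 = $180.97
State disability insurance: $4,175.28 × 0.005 = $20.88
Gym membership: $113.58
Total deductions = $271.25 + $156.16 + $195.20 + $5.43 + $180.97 + $20.88 + $113.58 = $943.47
Net pay = $4,175.28 − $943.47 = $3,231.81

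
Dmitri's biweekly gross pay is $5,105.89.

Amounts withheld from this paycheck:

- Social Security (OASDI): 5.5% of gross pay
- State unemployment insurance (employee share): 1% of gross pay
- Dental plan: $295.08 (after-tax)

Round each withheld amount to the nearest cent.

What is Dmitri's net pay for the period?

Social Security (OASDI): $5,105.89 × 0.055 = $280.82
State unemployment insurance (employee share): $5,105.89 × 0.01 = $51.06
Dental plan: $295.08
Total deductions = $280.82 + $51.06 + $295.08 = $626.96
Net pay = $5,105.89 − $626.96 = $4,478.93

$4,478.93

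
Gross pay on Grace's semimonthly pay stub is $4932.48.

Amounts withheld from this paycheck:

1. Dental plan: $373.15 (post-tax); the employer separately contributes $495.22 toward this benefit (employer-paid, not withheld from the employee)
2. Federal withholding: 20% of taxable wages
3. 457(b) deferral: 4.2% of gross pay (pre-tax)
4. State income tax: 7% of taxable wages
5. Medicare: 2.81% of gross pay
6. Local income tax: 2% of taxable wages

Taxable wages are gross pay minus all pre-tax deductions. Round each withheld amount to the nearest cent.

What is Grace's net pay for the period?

457(b) deferral: $4932.48 × 0.042 = $207.16
Taxable wages = $4932.48 − $207.16 = $4725.32
State income tax: $4725.32 × 0.07 = $330.77
Local income tax: $4725.32 × 0.02 = $94.51
Federal withholding: $4725.32 × 0.2 = $945.06
Medicare: $4932.48 × 0.0281 = $138.60
Dental plan: $373.15
(Employer's $495.22 toward dental plan is not withheld from the employee.)
Total deductions = $207.16 + $330.77 + $94.51 + $945.06 + $138.60 + $373.15 = $2089.25
Net pay = $4932.48 − $2089.25 = $2843.23

$2843.23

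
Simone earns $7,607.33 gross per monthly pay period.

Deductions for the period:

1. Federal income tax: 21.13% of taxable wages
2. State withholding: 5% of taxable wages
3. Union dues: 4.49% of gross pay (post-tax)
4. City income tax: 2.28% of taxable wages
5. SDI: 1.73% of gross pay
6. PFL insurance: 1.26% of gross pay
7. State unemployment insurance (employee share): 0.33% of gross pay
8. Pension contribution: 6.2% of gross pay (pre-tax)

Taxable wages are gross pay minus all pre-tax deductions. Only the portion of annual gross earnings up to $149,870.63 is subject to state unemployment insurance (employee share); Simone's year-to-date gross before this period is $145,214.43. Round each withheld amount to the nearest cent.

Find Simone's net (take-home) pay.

Pension contribution: $7,607.33 × 0.062 = $471.65
Taxable wages = $7,607.33 − $471.65 = $7,135.68
City income tax: $7,135.68 × 0.0228 = $162.69
Federal income tax: $7,135.68 × 0.2113 = $1,507.77
State withholding: $7,135.68 × 0.05 = $356.78
SDI: $7,607.33 × 0.0173 = $131.61
State unemployment insurance (employee share): only $149,870.63 − $145,214.43 = $4,656.20 of this check is subject → $4,656.20 × 0.0033 = $15.37
PFL insurance: $7,607.33 × 0.0126 = $95.85
Union dues: $7,607.33 × 0.0449 = $341.57
Total deductions = $471.65 + $162.69 + $1,507.77 + $356.78 + $131.61 + $15.37 + $95.85 + $341.57 = $3,083.29
Net pay = $7,607.33 − $3,083.29 = $4,524.04

$4,524.04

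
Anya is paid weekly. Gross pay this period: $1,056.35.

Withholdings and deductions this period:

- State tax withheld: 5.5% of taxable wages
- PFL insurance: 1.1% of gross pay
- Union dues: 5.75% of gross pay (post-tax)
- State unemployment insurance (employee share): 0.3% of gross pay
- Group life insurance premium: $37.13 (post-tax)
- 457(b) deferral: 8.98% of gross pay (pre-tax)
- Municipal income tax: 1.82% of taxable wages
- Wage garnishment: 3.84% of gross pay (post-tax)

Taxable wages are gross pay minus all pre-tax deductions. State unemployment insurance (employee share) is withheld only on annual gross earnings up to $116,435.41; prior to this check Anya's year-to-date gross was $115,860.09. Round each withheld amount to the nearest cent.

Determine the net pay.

457(b) deferral: $1,056.35 × 0.0898 = $94.86
Taxable wages = $1,056.35 − $94.86 = $961.49
Municipal income tax: $961.49 × 0.0182 = $17.50
State tax withheld: $961.49 × 0.055 = $52.88
PFL insurance: $1,056.35 × 0.011 = $11.62
State unemployment insurance (employee share): only $116,435.41 − $115,860.09 = $575.32 of this check is subject → $575.32 × 0.003 = $1.73
Group life insurance premium: $37.13
Wage garnishment: $1,056.35 × 0.0384 = $40.56
Union dues: $1,056.35 × 0.0575 = $60.74
Total deductions = $94.86 + $17.50 + $52.88 + $11.62 + $1.73 + $37.13 + $40.56 + $60.74 = $317.02
Net pay = $1,056.35 − $317.02 = $739.33

$739.33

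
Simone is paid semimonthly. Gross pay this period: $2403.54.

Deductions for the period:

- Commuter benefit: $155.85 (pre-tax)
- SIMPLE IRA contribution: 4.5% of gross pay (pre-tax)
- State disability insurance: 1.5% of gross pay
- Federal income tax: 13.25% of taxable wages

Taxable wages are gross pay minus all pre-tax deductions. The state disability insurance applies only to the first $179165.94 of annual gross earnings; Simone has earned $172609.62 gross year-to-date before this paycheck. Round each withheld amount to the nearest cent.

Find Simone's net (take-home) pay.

SIMPLE IRA contribution: $2403.54 × 0.045 = $108.16
Commuter benefit: $155.85
Pre-tax total = $108.16 + $155.85 = $264.01
Taxable wages = $2403.54 − $264.01 = $2139.53
Federal income tax: $2139.53 × 0.1325 = $283.49
State disability insurance: cap not yet reached, full $2403.54 is subject → $2403.54 × 0.015 = $36.05
Total deductions = $108.16 + $155.85 + $283.49 + $36.05 = $583.55
Net pay = $2403.54 − $583.55 = $1819.99

$1819.99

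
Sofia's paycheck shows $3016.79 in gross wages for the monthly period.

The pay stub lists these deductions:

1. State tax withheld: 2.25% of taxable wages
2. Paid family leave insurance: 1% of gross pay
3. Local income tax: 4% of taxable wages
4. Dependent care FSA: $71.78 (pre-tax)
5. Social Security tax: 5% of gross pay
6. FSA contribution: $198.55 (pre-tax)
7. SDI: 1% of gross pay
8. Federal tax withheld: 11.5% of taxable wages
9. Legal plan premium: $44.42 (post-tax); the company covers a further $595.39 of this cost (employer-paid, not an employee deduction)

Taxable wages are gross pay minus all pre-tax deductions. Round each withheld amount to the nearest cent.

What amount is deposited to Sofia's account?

FSA contribution: $198.55
Dependent care FSA: $71.78
Pre-tax total = $198.55 + $71.78 = $270.33
Taxable wages = $3016.79 − $270.33 = $2746.46
Federal tax withheld: $2746.46 × 0.115 = $315.84
State tax withheld: $2746.46 × 0.0225 = $61.80
Local income tax: $2746.46 × 0.04 = $109.86
SDI: $3016.79 × 0.01 = $30.17
Paid family leave insurance: $3016.79 × 0.01 = $30.17
Social Security tax: $3016.79 × 0.05 = $150.84
Legal plan premium: $44.42
(Employer's $595.39 toward legal plan premium is not withheld from the employee.)
Total deductions = $198.55 + $71.78 + $315.84 + $61.80 + $109.86 + $30.17 + $30.17 + $150.84 + $44.42 = $1013.43
Net pay = $3016.79 − $1013.43 = $2003.36

$2003.36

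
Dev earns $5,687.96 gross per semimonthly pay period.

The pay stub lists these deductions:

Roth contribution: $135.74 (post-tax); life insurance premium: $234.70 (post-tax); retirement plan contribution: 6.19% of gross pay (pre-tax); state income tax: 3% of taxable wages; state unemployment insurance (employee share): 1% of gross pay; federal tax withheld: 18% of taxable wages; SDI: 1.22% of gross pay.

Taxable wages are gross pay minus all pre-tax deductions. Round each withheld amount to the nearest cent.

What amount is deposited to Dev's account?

$3,718.63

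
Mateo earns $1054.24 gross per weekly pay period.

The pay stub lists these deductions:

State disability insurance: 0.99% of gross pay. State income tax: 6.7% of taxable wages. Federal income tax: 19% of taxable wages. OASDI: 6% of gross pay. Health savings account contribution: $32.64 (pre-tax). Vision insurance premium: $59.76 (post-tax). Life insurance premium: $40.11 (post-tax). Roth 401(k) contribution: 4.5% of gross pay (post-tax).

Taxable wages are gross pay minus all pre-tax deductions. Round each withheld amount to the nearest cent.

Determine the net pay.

$538.05

Health savings account contribution: $32.64
Taxable wages = $1054.24 − $32.64 = $1021.60
Federal income tax: $1021.60 × 0.19 = $194.10
State income tax: $1021.60 × 0.067 = $68.45
OASDI: $1054.24 × 0.06 = $63.25
State disability insurance: $1054.24 × 0.0099 = $10.44
Roth 401(k) contribution: $1054.24 × 0.045 = $47.44
Life insurance premium: $40.11
Vision insurance premium: $59.76
Total deductions = $32.64 + $194.10 + $68.45 + $63.25 + $10.44 + $47.44 + $40.11 + $59.76 = $516.19
Net pay = $1054.24 − $516.19 = $538.05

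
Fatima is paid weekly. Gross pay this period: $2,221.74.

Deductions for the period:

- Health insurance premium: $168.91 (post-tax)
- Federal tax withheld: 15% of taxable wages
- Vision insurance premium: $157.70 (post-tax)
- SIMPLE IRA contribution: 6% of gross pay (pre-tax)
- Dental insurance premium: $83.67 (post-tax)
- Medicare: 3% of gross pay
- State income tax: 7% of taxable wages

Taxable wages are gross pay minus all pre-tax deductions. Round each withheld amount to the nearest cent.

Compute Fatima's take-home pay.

SIMPLE IRA contribution: $2,221.74 × 0.06 = $133.30
Taxable wages = $2,221.74 − $133.30 = $2,088.44
State income tax: $2,088.44 × 0.07 = $146.19
Federal tax withheld: $2,088.44 × 0.15 = $313.27
Medicare: $2,221.74 × 0.03 = $66.65
Dental insurance premium: $83.67
Vision insurance premium: $157.70
Health insurance premium: $168.91
Total deductions = $133.30 + $146.19 + $313.27 + $66.65 + $83.67 + $157.70 + $168.91 = $1,069.69
Net pay = $2,221.74 − $1,069.69 = $1,152.05

$1,152.05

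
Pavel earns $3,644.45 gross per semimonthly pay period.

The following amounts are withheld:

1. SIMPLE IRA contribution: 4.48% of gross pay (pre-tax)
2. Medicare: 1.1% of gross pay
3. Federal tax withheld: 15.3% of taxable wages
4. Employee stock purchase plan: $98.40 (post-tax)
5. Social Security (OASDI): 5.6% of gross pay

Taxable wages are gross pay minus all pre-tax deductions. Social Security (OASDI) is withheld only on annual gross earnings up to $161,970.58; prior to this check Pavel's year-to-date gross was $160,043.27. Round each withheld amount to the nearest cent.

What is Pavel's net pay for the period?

$2,702.14

SIMPLE IRA contribution: $3,644.45 × 0.0448 = $163.27
Taxable wages = $3,644.45 − $163.27 = $3,481.18
Federal tax withheld: $3,481.18 × 0.153 = $532.62
Medicare: $3,644.45 × 0.011 = $40.09
Social Security (OASDI): only $161,970.58 − $160,043.27 = $1,927.31 of this check is subject → $1,927.31 × 0.056 = $107.93
Employee stock purchase plan: $98.40
Total deductions = $163.27 + $532.62 + $40.09 + $107.93 + $98.40 = $942.31
Net pay = $3,644.45 − $942.31 = $2,702.14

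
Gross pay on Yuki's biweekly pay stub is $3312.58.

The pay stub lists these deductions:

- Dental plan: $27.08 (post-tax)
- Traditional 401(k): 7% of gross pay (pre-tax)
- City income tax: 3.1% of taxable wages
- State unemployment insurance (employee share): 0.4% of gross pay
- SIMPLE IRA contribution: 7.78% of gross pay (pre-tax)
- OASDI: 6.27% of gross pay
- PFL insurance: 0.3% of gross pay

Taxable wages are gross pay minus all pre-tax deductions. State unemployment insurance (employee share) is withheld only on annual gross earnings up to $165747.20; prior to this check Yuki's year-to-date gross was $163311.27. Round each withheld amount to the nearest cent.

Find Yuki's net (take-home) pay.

Traditional 401(k): $3312.58 × 0.07 = $231.88
SIMPLE IRA contribution: $3312.58 × 0.0778 = $257.72
Pre-tax total = $231.88 + $257.72 = $489.60
Taxable wages = $3312.58 − $489.60 = $2822.98
City income tax: $2822.98 × 0.031 = $87.51
OASDI: $3312.58 × 0.0627 = $207.70
PFL insurance: $3312.58 × 0.003 = $9.94
State unemployment insurance (employee share): only $165747.20 − $163311.27 = $2435.93 of this check is subject → $2435.93 × 0.004 = $9.74
Dental plan: $27.08
Total deductions = $231.88 + $257.72 + $87.51 + $207.70 + $9.94 + $9.74 + $27.08 = $831.57
Net pay = $3312.58 − $831.57 = $2481.01

$2481.01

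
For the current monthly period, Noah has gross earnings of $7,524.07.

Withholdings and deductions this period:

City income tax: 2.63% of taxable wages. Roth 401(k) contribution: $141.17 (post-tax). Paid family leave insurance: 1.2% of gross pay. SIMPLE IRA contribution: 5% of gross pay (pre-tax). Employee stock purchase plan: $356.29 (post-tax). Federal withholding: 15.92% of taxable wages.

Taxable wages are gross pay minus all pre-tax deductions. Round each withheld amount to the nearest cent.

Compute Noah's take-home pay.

$5,234.19

SIMPLE IRA contribution: $7,524.07 × 0.05 = $376.20
Taxable wages = $7,524.07 − $376.20 = $7,147.87
Federal withholding: $7,147.87 × 0.1592 = $1,137.94
City income tax: $7,147.87 × 0.0263 = $187.99
Paid family leave insurance: $7,524.07 × 0.012 = $90.29
Roth 401(k) contribution: $141.17
Employee stock purchase plan: $356.29
Total deductions = $376.20 + $1,137.94 + $187.99 + $90.29 + $141.17 + $356.29 = $2,289.88
Net pay = $7,524.07 − $2,289.88 = $5,234.19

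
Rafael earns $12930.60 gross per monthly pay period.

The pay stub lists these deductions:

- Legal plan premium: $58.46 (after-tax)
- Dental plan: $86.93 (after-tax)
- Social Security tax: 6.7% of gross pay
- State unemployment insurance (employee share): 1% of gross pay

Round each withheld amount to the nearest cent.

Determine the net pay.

$11789.55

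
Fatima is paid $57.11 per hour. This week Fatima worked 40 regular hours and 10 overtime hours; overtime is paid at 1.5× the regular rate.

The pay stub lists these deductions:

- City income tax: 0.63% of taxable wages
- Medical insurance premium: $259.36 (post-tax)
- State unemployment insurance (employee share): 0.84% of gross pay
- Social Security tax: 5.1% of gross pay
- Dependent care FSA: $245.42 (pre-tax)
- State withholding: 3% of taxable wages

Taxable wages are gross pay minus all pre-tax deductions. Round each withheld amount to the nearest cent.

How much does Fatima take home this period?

Regular pay: 40 × $57.11 = $2,284.40
Overtime pay: 10 × $57.11 × 1.5 = $856.65
Gross pay = $2,284.40 + $856.65 = $3,141.05
Dependent care FSA: $245.42
Taxable wages = $3,141.05 − $245.42 = $2,895.63
State withholding: $2,895.63 × 0.03 = $86.87
City income tax: $2,895.63 × 0.0063 = $18.24
State unemployment insurance (employee share): $3,141.05 × 0.0084 = $26.38
Social Security tax: $3,141.05 × 0.051 = $160.19
Medical insurance premium: $259.36
Total deductions = $245.42 + $86.87 + $18.24 + $26.38 + $160.19 + $259.36 = $796.46
Net pay = $3,141.05 − $796.46 = $2,344.59

$2,344.59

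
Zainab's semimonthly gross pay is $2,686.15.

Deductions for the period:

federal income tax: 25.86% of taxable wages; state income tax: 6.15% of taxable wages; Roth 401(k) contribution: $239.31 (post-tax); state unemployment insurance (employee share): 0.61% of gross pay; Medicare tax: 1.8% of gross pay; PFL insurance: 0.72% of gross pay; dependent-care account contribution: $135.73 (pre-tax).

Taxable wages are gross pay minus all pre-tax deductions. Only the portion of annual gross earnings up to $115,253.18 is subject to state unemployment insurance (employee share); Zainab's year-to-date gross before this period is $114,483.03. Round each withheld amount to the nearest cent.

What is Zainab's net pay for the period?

Dependent-care account contribution: $135.73
Taxable wages = $2,686.15 − $135.73 = $2,550.42
State income tax: $2,550.42 × 0.0615 = $156.85
Federal income tax: $2,550.42 × 0.2586 = $659.54
PFL insurance: $2,686.15 × 0.0072 = $19.34
State unemployment insurance (employee share): only $115,253.18 − $114,483.03 = $770.15 of this check is subject → $770.15 × 0.0061 = $4.70
Medicare tax: $2,686.15 × 0.018 = $48.35
Roth 401(k) contribution: $239.31
Total deductions = $135.73 + $156.85 + $659.54 + $19.34 + $4.70 + $48.35 + $239.31 = $1,263.82
Net pay = $2,686.15 − $1,263.82 = $1,422.33

$1,422.33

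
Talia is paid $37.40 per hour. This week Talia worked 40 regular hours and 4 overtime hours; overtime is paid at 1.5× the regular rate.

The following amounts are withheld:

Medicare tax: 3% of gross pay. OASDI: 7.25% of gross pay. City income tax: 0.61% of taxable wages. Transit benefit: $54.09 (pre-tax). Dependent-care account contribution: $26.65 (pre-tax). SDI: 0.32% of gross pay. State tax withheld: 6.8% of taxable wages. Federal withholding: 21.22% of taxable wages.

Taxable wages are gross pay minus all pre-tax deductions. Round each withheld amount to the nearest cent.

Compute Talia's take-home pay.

Regular pay: 40 × $37.40 = $1496.00
Overtime pay: 4 × $37.40 × 1.5 = $224.40
Gross pay = $1496.00 + $224.40 = $1720.40
Dependent-care account contribution: $26.65
Transit benefit: $54.09
Pre-tax total = $26.65 + $54.09 = $80.74
Taxable wages = $1720.40 − $80.74 = $1639.66
City income tax: $1639.66 × 0.0061 = $10.00
State tax withheld: $1639.66 × 0.068 = $111.50
Federal withholding: $1639.66 × 0.2122 = $347.94
SDI: $1720.40 × 0.0032 = $5.51
OASDI: $1720.40 × 0.0725 = $124.73
Medicare tax: $1720.40 × 0.03 = $51.61
Total deductions = $26.65 + $54.09 + $10.00 + $111.50 + $347.94 + $5.51 + $124.73 + $51.61 = $732.03
Net pay = $1720.40 − $732.03 = $988.37

$988.37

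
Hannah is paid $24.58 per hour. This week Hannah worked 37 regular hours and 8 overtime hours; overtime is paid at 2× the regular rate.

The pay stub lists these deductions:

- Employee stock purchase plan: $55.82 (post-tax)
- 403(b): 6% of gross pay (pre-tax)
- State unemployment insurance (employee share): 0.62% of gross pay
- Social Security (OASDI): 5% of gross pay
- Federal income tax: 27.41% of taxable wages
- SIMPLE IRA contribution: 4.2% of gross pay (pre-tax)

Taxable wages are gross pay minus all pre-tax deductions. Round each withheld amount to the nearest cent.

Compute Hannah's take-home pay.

Regular pay: 37 × $24.58 = $909.46
Overtime pay: 8 × $24.58 × 2 = $393.28
Gross pay = $909.46 + $393.28 = $1,302.74
403(b): $1,302.74 × 0.06 = $78.16
SIMPLE IRA contribution: $1,302.74 × 0.042 = $54.72
Pre-tax total = $78.16 + $54.72 = $132.88
Taxable wages = $1,302.74 − $132.88 = $1,169.86
Federal income tax: $1,169.86 × 0.2741 = $320.66
State unemployment insurance (employee share): $1,302.74 × 0.0062 = $8.08
Social Security (OASDI): $1,302.74 × 0.05 = $65.14
Employee stock purchase plan: $55.82
Total deductions = $78.16 + $54.72 + $320.66 + $8.08 + $65.14 + $55.82 = $582.58
Net pay = $1,302.74 − $582.58 = $720.16

$720.16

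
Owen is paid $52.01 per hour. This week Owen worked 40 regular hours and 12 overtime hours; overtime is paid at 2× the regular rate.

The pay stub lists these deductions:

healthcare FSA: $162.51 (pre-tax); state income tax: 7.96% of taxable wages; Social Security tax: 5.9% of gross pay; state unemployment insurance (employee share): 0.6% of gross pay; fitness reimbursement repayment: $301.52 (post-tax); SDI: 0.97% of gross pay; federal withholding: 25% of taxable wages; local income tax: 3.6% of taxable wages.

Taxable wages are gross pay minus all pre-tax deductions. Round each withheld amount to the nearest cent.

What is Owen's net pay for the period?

$1,458.43

Regular pay: 40 × $52.01 = $2,080.40
Overtime pay: 12 × $52.01 × 2 = $1,248.24
Gross pay = $2,080.40 + $1,248.24 = $3,328.64
Healthcare FSA: $162.51
Taxable wages = $3,328.64 − $162.51 = $3,166.13
Federal withholding: $3,166.13 × 0.25 = $791.53
State income tax: $3,166.13 × 0.0796 = $252.02
Local income tax: $3,166.13 × 0.036 = $113.98
Social Security tax: $3,328.64 × 0.059 = $196.39
SDI: $3,328.64 × 0.0097 = $32.29
State unemployment insurance (employee share): $3,328.64 × 0.006 = $19.97
Fitness reimbursement repayment: $301.52
Total deductions = $162.51 + $791.53 + $252.02 + $113.98 + $196.39 + $32.29 + $19.97 + $301.52 = $1,870.21
Net pay = $3,328.64 − $1,870.21 = $1,458.43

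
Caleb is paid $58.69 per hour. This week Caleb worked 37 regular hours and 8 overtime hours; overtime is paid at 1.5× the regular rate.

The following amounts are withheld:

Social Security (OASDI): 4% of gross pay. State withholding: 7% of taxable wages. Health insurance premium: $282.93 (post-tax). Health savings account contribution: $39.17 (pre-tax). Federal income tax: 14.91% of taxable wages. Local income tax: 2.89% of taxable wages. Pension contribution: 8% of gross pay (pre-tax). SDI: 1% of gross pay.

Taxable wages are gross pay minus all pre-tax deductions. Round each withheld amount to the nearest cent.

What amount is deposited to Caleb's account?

Regular pay: 37 × $58.69 = $2171.53
Overtime pay: 8 × $58.69 × 1.5 = $704.28
Gross pay = $2171.53 + $704.28 = $2875.81
Health savings account contribution: $39.17
Pension contribution: $2875.81 × 0.08 = $230.06
Pre-tax total = $39.17 + $230.06 = $269.23
Taxable wages = $2875.81 − $269.23 = $2606.58
Local income tax: $2606.58 × 0.0289 = $75.33
Federal income tax: $2606.58 × 0.1491 = $388.64
State withholding: $2606.58 × 0.07 = $182.46
SDI: $2875.81 × 0.01 = $28.76
Social Security (OASDI): $2875.81 × 0.04 = $115.03
Health insurance premium: $282.93
Total deductions = $39.17 + $230.06 + $75.33 + $388.64 + $182.46 + $28.76 + $115.03 + $282.93 = $1342.38
Net pay = $2875.81 − $1342.38 = $1533.43

$1533.43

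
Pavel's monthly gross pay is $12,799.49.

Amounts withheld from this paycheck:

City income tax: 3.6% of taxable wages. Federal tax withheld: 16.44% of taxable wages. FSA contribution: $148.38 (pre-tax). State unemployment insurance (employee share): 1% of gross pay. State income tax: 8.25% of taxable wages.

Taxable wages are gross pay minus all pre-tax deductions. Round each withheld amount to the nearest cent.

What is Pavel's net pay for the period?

FSA contribution: $148.38
Taxable wages = $12,799.49 − $148.38 = $12,651.11
Federal tax withheld: $12,651.11 × 0.1644 = $2,079.84
State income tax: $12,651.11 × 0.0825 = $1,043.72
City income tax: $12,651.11 × 0.036 = $455.44
State unemployment insurance (employee share): $12,799.49 × 0.01 = $127.99
Total deductions = $148.38 + $2,079.84 + $1,043.72 + $455.44 + $127.99 = $3,855.37
Net pay = $12,799.49 − $3,855.37 = $8,944.12

$8,944.12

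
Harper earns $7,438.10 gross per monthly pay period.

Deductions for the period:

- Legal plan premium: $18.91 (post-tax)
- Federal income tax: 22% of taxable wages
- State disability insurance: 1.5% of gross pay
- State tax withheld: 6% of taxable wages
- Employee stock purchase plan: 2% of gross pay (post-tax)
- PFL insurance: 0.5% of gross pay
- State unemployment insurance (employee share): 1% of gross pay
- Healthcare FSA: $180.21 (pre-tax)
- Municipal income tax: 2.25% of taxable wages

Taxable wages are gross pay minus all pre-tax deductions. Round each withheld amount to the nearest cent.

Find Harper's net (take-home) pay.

$4,671.57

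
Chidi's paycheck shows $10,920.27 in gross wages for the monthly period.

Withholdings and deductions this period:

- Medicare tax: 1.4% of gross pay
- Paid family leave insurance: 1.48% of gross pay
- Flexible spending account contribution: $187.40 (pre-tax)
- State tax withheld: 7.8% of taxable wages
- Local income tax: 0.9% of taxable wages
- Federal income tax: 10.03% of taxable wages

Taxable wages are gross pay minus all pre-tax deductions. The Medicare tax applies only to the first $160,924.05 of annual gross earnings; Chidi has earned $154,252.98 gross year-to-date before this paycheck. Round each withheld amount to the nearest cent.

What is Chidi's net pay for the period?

$8,467.59

Flexible spending account contribution: $187.40
Taxable wages = $10,920.27 − $187.40 = $10,732.87
Federal income tax: $10,732.87 × 0.1003 = $1,076.51
Local income tax: $10,732.87 × 0.009 = $96.60
State tax withheld: $10,732.87 × 0.078 = $837.16
Medicare tax: only $160,924.05 − $154,252.98 = $6,671.07 of this check is subject → $6,671.07 × 0.014 = $93.39
Paid family leave insurance: $10,920.27 × 0.0148 = $161.62
Total deductions = $187.40 + $1,076.51 + $96.60 + $837.16 + $93.39 + $161.62 = $2,452.68
Net pay = $10,920.27 − $2,452.68 = $8,467.59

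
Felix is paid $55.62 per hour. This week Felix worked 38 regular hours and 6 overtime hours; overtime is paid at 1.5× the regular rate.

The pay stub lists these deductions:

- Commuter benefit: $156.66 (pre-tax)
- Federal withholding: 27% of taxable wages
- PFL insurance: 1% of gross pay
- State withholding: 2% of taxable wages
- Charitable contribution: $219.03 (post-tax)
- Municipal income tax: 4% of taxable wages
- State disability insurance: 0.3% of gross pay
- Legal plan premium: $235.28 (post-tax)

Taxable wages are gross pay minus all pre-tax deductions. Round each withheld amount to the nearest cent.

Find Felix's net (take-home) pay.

Regular pay: 38 × $55.62 = $2,113.56
Overtime pay: 6 × $55.62 × 1.5 = $500.58
Gross pay = $2,113.56 + $500.58 = $2,614.14
Commuter benefit: $156.66
Taxable wages = $2,614.14 − $156.66 = $2,457.48
Municipal income tax: $2,457.48 × 0.04 = $98.30
State withholding: $2,457.48 × 0.02 = $49.15
Federal withholding: $2,457.48 × 0.27 = $663.52
State disability insurance: $2,614.14 × 0.003 = $7.84
PFL insurance: $2,614.14 × 0.01 = $26.14
Charitable contribution: $219.03
Legal plan premium: $235.28
Total deductions = $156.66 + $98.30 + $49.15 + $663.52 + $7.84 + $26.14 + $219.03 + $235.28 = $1,455.92
Net pay = $2,614.14 − $1,455.92 = $1,158.22

$1,158.22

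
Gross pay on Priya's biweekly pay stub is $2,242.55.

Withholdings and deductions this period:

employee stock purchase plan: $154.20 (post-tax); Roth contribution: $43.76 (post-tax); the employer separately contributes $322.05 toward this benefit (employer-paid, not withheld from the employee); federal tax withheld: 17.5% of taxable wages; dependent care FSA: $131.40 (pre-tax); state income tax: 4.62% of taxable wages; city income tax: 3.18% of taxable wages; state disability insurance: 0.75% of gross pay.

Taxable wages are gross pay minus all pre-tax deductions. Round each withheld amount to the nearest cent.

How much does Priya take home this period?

$1,362.25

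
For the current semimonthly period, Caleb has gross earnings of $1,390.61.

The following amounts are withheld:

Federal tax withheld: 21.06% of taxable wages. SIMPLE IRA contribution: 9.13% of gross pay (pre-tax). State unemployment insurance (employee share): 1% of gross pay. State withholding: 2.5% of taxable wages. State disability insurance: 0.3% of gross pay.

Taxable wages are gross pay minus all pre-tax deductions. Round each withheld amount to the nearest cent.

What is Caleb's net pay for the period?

$947.86

SIMPLE IRA contribution: $1,390.61 × 0.0913 = $126.96
Taxable wages = $1,390.61 − $126.96 = $1,263.65
State withholding: $1,263.65 × 0.025 = $31.59
Federal tax withheld: $1,263.65 × 0.2106 = $266.12
State disability insurance: $1,390.61 × 0.003 = $4.17
State unemployment insurance (employee share): $1,390.61 × 0.01 = $13.91
Total deductions = $126.96 + $31.59 + $266.12 + $4.17 + $13.91 = $442.75
Net pay = $1,390.61 − $442.75 = $947.86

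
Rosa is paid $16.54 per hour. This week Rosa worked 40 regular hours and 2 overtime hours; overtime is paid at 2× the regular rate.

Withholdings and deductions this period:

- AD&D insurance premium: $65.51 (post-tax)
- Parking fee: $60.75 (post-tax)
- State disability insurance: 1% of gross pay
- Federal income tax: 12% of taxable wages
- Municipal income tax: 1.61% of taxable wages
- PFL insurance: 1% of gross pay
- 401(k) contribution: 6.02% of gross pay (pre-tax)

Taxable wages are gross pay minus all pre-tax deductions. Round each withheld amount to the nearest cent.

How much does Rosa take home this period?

Regular pay: 40 × $16.54 = $661.60
Overtime pay: 2 × $16.54 × 2 = $66.16
Gross pay = $661.60 + $66.16 = $727.76
401(k) contribution: $727.76 × 0.0602 = $43.81
Taxable wages = $727.76 − $43.81 = $683.95
Federal income tax: $683.95 × 0.12 = $82.07
Municipal income tax: $683.95 × 0.0161 = $11.01
PFL insurance: $727.76 × 0.01 = $7.28
State disability insurance: $727.76 × 0.01 = $7.28
AD&D insurance premium: $65.51
Parking fee: $60.75
Total deductions = $43.81 + $82.07 + $11.01 + $7.28 + $7.28 + $65.51 + $60.75 = $277.71
Net pay = $727.76 − $277.71 = $450.05

$450.05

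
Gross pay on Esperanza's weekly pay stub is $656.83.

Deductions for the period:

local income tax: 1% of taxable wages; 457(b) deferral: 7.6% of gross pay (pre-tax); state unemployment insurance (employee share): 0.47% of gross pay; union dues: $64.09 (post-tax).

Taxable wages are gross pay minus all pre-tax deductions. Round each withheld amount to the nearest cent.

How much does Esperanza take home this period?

457(b) deferral: $656.83 × 0.076 = $49.92
Taxable wages = $656.83 − $49.92 = $606.91
Local income tax: $606.91 × 0.01 = $6.07
State unemployment insurance (employee share): $656.83 × 0.0047 = $3.09
Union dues: $64.09
Total deductions = $49.92 + $6.07 + $3.09 + $64.09 = $123.17
Net pay = $656.83 − $123.17 = $533.66

$533.66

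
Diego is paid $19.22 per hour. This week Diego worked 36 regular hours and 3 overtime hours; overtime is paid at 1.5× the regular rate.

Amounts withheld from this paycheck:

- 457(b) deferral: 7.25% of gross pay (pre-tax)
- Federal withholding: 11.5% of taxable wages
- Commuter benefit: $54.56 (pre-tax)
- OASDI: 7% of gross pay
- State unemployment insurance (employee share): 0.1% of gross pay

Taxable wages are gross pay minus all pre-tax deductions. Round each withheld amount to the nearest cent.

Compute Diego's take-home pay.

$535.40

Regular pay: 36 × $19.22 = $691.92
Overtime pay: 3 × $19.22 × 1.5 = $86.49
Gross pay = $691.92 + $86.49 = $778.41
Commuter benefit: $54.56
457(b) deferral: $778.41 × 0.0725 = $56.43
Pre-tax total = $54.56 + $56.43 = $110.99
Taxable wages = $778.41 − $110.99 = $667.42
Federal withholding: $667.42 × 0.115 = $76.75
State unemployment insurance (employee share): $778.41 × 0.001 = $0.78
OASDI: $778.41 × 0.07 = $54.49
Total deductions = $54.56 + $56.43 + $76.75 + $0.78 + $54.49 = $243.01
Net pay = $778.41 − $243.01 = $535.40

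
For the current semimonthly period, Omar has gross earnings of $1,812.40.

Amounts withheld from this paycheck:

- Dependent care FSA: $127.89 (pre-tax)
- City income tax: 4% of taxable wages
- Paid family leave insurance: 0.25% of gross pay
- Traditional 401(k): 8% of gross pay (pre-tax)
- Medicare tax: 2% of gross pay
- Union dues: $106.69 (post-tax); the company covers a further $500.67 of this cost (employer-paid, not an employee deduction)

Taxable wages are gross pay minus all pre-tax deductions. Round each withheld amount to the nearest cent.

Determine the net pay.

$1,330.47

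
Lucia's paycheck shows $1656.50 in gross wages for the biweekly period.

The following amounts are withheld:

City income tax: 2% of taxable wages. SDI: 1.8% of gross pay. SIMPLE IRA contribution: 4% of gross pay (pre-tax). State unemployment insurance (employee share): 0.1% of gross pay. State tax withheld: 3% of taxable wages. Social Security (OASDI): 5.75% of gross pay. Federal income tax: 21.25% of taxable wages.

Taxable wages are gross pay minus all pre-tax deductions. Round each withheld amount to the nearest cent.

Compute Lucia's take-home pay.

SIMPLE IRA contribution: $1656.50 × 0.04 = $66.26
Taxable wages = $1656.50 − $66.26 = $1590.24
State tax withheld: $1590.24 × 0.03 = $47.71
City income tax: $1590.24 × 0.02 = $31.80
Federal income tax: $1590.24 × 0.2125 = $337.93
SDI: $1656.50 × 0.018 = $29.82
State unemployment insurance (employee share): $1656.50 × 0.001 = $1.66
Social Security (OASDI): $1656.50 × 0.0575 = $95.25
Total deductions = $66.26 + $47.71 + $31.80 + $337.93 + $29.82 + $1.66 + $95.25 = $610.43
Net pay = $1656.50 − $610.43 = $1046.07

$1046.07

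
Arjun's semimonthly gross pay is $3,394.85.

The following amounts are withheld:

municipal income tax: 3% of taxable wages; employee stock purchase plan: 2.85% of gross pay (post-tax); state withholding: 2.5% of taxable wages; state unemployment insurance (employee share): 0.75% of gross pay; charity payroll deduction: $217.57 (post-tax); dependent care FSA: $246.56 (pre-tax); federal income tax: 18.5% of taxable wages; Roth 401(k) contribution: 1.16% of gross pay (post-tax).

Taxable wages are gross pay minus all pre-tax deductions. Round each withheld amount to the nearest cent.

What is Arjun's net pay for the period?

Dependent care FSA: $246.56
Taxable wages = $3,394.85 − $246.56 = $3,148.29
Municipal income tax: $3,148.29 × 0.03 = $94.45
Federal income tax: $3,148.29 × 0.185 = $582.43
State withholding: $3,148.29 × 0.025 = $78.71
State unemployment insurance (employee share): $3,394.85 × 0.0075 = $25.46
Charity payroll deduction: $217.57
Roth 401(k) contribution: $3,394.85 × 0.0116 = $39.38
Employee stock purchase plan: $3,394.85 × 0.0285 = $96.75
Total deductions = $246.56 + $94.45 + $582.43 + $78.71 + $25.46 + $217.57 + $39.38 + $96.75 = $1,381.31
Net pay = $3,394.85 − $1,381.31 = $2,013.54

$2,013.54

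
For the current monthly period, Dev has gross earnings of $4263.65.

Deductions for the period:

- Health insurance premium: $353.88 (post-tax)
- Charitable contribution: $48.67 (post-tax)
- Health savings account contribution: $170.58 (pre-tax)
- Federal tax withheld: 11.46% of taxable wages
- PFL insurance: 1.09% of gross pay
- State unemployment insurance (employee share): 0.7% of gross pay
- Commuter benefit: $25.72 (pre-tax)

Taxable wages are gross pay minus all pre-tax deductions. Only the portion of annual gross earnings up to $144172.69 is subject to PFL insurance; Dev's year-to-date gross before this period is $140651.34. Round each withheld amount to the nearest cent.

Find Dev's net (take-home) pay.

$3130.45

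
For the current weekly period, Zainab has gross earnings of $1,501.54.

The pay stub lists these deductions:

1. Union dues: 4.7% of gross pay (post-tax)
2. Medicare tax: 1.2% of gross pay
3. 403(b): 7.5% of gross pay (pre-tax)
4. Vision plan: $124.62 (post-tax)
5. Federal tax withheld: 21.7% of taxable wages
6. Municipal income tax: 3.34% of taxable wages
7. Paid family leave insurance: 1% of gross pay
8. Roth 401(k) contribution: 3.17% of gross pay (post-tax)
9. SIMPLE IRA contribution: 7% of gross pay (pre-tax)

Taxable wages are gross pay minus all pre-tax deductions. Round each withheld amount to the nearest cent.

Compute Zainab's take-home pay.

SIMPLE IRA contribution: $1,501.54 × 0.07 = $105.11
403(b): $1,501.54 × 0.075 = $112.62
Pre-tax total = $105.11 + $112.62 = $217.73
Taxable wages = $1,501.54 − $217.73 = $1,283.81
Federal tax withheld: $1,283.81 × 0.217 = $278.59
Municipal income tax: $1,283.81 × 0.0334 = $42.88
Medicare tax: $1,501.54 × 0.012 = $18.02
Paid family leave insurance: $1,501.54 × 0.01 = $15.02
Union dues: $1,501.54 × 0.047 = $70.57
Vision plan: $124.62
Roth 401(k) contribution: $1,501.54 × 0.0317 = $47.60
Total deductions = $105.11 + $112.62 + $278.59 + $42.88 + $18.02 + $15.02 + $70.57 + $124.62 + $47.60 = $815.03
Net pay = $1,501.54 − $815.03 = $686.51

$686.51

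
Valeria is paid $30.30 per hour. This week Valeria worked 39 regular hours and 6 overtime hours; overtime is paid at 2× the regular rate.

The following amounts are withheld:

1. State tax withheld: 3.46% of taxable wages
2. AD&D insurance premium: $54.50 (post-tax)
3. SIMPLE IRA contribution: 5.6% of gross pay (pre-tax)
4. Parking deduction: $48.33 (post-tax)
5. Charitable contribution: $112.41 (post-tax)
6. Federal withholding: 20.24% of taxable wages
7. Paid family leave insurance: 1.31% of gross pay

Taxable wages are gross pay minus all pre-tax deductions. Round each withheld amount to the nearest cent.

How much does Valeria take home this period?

$877.56

Regular pay: 39 × $30.30 = $1,181.70
Overtime pay: 6 × $30.30 × 2 = $363.60
Gross pay = $1,181.70 + $363.60 = $1,545.30
SIMPLE IRA contribution: $1,545.30 × 0.056 = $86.54
Taxable wages = $1,545.30 − $86.54 = $1,458.76
Federal withholding: $1,458.76 × 0.2024 = $295.25
State tax withheld: $1,458.76 × 0.0346 = $50.47
Paid family leave insurance: $1,545.30 × 0.0131 = $20.24
Charitable contribution: $112.41
AD&D insurance premium: $54.50
Parking deduction: $48.33
Total deductions = $86.54 + $295.25 + $50.47 + $20.24 + $112.41 + $54.50 + $48.33 = $667.74
Net pay = $1,545.30 − $667.74 = $877.56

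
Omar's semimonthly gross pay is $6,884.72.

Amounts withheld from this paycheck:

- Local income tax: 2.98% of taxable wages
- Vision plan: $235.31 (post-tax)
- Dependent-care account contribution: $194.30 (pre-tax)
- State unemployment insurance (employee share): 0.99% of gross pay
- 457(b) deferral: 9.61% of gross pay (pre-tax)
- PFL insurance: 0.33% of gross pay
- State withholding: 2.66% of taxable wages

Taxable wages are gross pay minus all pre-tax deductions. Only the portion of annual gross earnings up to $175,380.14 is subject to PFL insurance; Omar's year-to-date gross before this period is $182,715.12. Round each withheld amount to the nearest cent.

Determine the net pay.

$5,385.30

457(b) deferral: $6,884.72 × 0.0961 = $661.62
Dependent-care account contribution: $194.30
Pre-tax total = $661.62 + $194.30 = $855.92
Taxable wages = $6,884.72 − $855.92 = $6,028.80
State withholding: $6,028.80 × 0.0266 = $160.37
Local income tax: $6,028.80 × 0.0298 = $179.66
State unemployment insurance (employee share): $6,884.72 × 0.0099 = $68.16
PFL insurance: annual cap $175,380.14 already reached (YTD $182,715.12), so $0.00
Vision plan: $235.31
Total deductions = $661.62 + $194.30 + $160.37 + $179.66 + $68.16 + $0.00 + $235.31 = $1,499.42
Net pay = $6,884.72 − $1,499.42 = $5,385.30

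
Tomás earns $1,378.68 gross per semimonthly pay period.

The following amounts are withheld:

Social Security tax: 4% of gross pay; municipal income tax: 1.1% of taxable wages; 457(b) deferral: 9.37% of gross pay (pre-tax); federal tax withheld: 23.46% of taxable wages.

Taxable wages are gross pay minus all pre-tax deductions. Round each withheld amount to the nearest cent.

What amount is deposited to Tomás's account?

$887.48

457(b) deferral: $1,378.68 × 0.0937 = $129.18
Taxable wages = $1,378.68 − $129.18 = $1,249.50
Federal tax withheld: $1,249.50 × 0.2346 = $293.13
Municipal income tax: $1,249.50 × 0.011 = $13.74
Social Security tax: $1,378.68 × 0.04 = $55.15
Total deductions = $129.18 + $293.13 + $13.74 + $55.15 = $491.20
Net pay = $1,378.68 − $491.20 = $887.48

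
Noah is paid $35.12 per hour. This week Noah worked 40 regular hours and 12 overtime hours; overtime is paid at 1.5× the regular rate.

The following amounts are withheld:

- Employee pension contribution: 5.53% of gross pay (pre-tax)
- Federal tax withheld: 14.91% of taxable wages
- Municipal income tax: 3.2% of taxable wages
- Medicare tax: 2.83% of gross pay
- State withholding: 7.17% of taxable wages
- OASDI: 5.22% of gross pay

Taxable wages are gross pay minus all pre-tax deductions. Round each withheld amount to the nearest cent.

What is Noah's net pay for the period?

$1,273.87

Regular pay: 40 × $35.12 = $1,404.80
Overtime pay: 12 × $35.12 × 1.5 = $632.16
Gross pay = $1,404.80 + $632.16 = $2,036.96
Employee pension contribution: $2,036.96 × 0.0553 = $112.64
Taxable wages = $2,036.96 − $112.64 = $1,924.32
State withholding: $1,924.32 × 0.0717 = $137.97
Federal tax withheld: $1,924.32 × 0.1491 = $286.92
Municipal income tax: $1,924.32 × 0.032 = $61.58
Medicare tax: $2,036.96 × 0.0283 = $57.65
OASDI: $2,036.96 × 0.0522 = $106.33
Total deductions = $112.64 + $137.97 + $286.92 + $61.58 + $57.65 + $106.33 = $763.09
Net pay = $2,036.96 − $763.09 = $1,273.87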